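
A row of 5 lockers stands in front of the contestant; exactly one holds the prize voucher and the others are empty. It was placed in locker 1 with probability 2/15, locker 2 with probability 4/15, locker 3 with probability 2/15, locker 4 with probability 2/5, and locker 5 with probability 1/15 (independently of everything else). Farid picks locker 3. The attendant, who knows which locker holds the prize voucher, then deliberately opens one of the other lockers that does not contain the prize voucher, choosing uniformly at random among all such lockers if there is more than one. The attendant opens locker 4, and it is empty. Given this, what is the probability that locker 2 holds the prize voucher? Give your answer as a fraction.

Apply Bayes' rule, conditioning on where the prize voucher actually is.
If it is in locker 1 (prior 2/15): the attendant has 3 equally likely choices, so probability 1/3; weight (2/15)·(1/3) = 2/45.
If it is in locker 2 (prior 4/15): the attendant has 3 equally likely choices, so probability 1/3; weight (4/15)·(1/3) = 4/45.
If it is in locker 3 (prior 2/15): the attendant has 4 equally likely choices, so probability 1/4; weight (2/15)·(1/4) = 1/30.
If it is in locker 4 (prior 2/5): the attendant opened locker 4, so this case is ruled out; weight (2/5)·0 = 0.
If it is in locker 5 (prior 1/15): the attendant has 3 equally likely choices, so probability 1/3; weight (1/15)·(1/3) = 1/45.
The weights sum to 17/90.
So P(the prize voucher in locker 2 | the attendant opened locker 4) = (4/45) / (17/90) = 8/17.

8/17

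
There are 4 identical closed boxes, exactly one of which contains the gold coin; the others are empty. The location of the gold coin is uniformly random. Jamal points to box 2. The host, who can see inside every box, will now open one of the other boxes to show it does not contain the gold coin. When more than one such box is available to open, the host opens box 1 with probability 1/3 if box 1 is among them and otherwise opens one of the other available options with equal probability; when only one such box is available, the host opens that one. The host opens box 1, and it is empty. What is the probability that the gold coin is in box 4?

1/3

Condition on the true location of the gold coin.
If it is in box 1 (prior 1/4): the host opened box 1, so this case is ruled out; weight (1/4)·0 = 0.
If it is in any of boxes 2, 3, and 4 (prior 1/4 each): box 1 is available, opened with probability 1/3; weight (1/4)·(1/3) = 1/12 each.
The weights sum to 1/4.
So P(the gold coin in box 4 | the host opened box 1) = (1/12) / (1/4) = 1/3.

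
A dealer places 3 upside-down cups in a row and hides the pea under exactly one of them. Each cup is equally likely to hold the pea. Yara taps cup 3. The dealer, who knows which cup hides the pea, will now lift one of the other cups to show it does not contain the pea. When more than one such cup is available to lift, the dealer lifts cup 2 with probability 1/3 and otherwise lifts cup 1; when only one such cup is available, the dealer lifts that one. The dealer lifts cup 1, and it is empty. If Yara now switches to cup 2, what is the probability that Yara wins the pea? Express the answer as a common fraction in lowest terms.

3/5

Consider each possible location of the pea in turn.
If it is under cup 1 (prior 1/3): the dealer opened cup 1, so this case is ruled out; weight (1/3)·0 = 0.
If it is under cup 2 (prior 1/3): only cup 1 is available, probability 1; weight (1/3)·1 = 1/3.
If it is under cup 3 (prior 1/3): cup 2 is available but not opened, probability 2/3; weight (1/3)·(2/3) = 2/9.
The weights sum to 5/9.
So P(the pea under cup 2 | the dealer opened cup 1) = (1/3) / (5/9) = 3/5.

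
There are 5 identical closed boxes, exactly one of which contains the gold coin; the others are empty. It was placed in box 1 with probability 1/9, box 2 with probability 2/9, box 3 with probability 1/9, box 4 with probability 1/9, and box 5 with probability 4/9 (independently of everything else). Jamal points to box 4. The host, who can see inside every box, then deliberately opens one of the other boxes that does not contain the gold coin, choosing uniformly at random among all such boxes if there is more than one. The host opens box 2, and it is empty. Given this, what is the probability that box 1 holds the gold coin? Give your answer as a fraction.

4/27

Consider each possible location of the gold coin in turn.
If it is in either of boxes 1 and 3 (prior 1/9 each): the host has 3 equally likely choices, so probability 1/3; weight (1/9)·(1/3) = 1/27 each.
If it is in box 2 (prior 2/9): the host opened box 2, so this case is ruled out; weight (2/9)·0 = 0.
If it is in box 4 (prior 1/9): the host has 4 equally likely choices, so probability 1/4; weight (1/9)·(1/4) = 1/36.
If it is in box 5 (prior 4/9): the host has 3 equally likely choices, so probability 1/3; weight (4/9)·(1/3) = 4/27.
The weights sum to 1/4.
So P(the gold coin in box 1 | the host opened box 2) = (1/27) / (1/4) = 4/27.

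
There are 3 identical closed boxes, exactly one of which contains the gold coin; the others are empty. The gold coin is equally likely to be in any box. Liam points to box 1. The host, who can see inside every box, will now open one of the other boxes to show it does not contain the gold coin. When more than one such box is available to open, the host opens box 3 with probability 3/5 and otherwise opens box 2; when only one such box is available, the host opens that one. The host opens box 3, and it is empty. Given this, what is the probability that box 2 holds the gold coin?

5/8

Apply Bayes' rule, conditioning on where the gold coin actually is.
If it is in box 1 (prior 1/3): box 3 is available, opened with probability 3/5; weight (1/3)·(3/5) = 1/5.
If it is in box 2 (prior 1/3): only box 3 is available, probability 1; weight (1/3)·1 = 1/3.
If it is in box 3 (prior 1/3): the host opened box 3, so this case is ruled out; weight (1/3)·0 = 0.
The weights sum to 8/15.
So P(the gold coin in box 2 | the host opened box 3) = (1/3) / (8/15) = 5/8.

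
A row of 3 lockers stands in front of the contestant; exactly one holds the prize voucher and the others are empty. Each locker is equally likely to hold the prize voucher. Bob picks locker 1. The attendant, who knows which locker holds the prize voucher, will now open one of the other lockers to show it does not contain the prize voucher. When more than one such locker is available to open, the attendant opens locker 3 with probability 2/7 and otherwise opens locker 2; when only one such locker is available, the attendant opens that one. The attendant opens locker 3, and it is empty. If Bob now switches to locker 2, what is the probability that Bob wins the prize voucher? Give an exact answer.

Apply Bayes' rule, conditioning on where the prize voucher actually is.
If it is in locker 1 (prior 1/3): locker 3 is available, opened with probability 2/7; weight (1/3)·(2/7) = 2/21.
If it is in locker 2 (prior 1/3): only locker 3 is available, probability 1; weight (1/3)·1 = 1/3.
If it is in locker 3 (prior 1/3): the attendant opened locker 3, so this case is ruled out; weight (1/3)·0 = 0.
The weights sum to 3/7.
So P(the prize voucher in locker 2 | the attendant opened locker 3) = (1/3) / (3/7) = 7/9.

7/9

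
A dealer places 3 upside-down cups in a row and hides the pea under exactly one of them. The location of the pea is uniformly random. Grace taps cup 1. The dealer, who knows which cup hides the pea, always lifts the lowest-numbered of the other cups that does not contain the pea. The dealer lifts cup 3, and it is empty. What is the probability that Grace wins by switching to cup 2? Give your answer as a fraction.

Consider each possible location of the pea in turn.
If it is under cup 1 (prior 1/3): the dealer would have opened cup 2 instead, probability 0; weight (1/3)·0 = 0.
If it is under cup 2 (prior 1/3): cup 3 is the lowest-numbered option available, probability 1; weight (1/3)·1 = 1/3.
If it is under cup 3 (prior 1/3): the dealer opened cup 3, so this case is ruled out; weight (1/3)·0 = 0.
The weights sum to 1/3.
So P(the pea under cup 2 | the dealer opened cup 3) = (1/3) / (1/3) = 1.

1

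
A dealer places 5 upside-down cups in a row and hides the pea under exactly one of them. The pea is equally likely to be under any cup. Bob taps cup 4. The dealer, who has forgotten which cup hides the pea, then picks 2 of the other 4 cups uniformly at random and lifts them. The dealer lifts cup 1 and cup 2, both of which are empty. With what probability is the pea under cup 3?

Apply Bayes' rule, conditioning on where the pea actually is.
If it is under either of cups 1 and 2 (prior 1/5 each): that cup was opened and seen not to hold the prize — ruled out; weight (1/5)·0 = 0 each.
If it is under any of cups 3, 4, and 5 (prior 1/5 each): the dealer picks exactly this set with probability 1/6 regardless, and none is the prize; weight (1/5)·(1/6) = 1/30 each.
The weights sum to 1/10.
So P(the pea under cup 3 | the dealer opened cup 1 and cup 2) = (1/30) / (1/10) = 1/3.

1/3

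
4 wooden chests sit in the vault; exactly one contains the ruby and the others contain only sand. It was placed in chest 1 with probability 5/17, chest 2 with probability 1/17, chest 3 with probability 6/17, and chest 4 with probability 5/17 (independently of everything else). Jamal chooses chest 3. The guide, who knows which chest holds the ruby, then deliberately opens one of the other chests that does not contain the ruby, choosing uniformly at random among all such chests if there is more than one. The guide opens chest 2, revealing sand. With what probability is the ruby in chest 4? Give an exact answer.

Consider each possible location of the ruby in turn.
If it is in either of chests 1 and 4 (prior 5/17 each): the guide has 2 equally likely choices, so probability 1/2; weight (5/17)·(1/2) = 5/34 each.
If it is in chest 2 (prior 1/17): the guide opened chest 2, so this case is ruled out; weight (1/17)·0 = 0.
If it is in chest 3 (prior 6/17): the guide has 3 equally likely choices, so probability 1/3; weight (6/17)·(1/3) = 2/17.
The weights sum to 7/17.
So P(the ruby in chest 4 | the guide opened chest 2) = (5/34) / (7/17) = 5/14.

5/14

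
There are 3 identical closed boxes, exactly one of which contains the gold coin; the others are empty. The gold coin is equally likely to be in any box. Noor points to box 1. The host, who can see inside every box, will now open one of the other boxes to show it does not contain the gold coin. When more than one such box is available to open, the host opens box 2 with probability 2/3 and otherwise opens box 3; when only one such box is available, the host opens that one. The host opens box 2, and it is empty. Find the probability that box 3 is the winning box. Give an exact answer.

3/5

Consider each possible location of the gold coin in turn.
If it is in box 1 (prior 1/3): box 2 is available, opened with probability 2/3; weight (1/3)·(2/3) = 2/9.
If it is in box 2 (prior 1/3): the host opened box 2, so this case is ruled out; weight (1/3)·0 = 0.
If it is in box 3 (prior 1/3): only box 2 is available, probability 1; weight (1/3)·1 = 1/3.
The weights sum to 5/9.
So P(the gold coin in box 3 | the host opened box 2) = (1/3) / (5/9) = 3/5.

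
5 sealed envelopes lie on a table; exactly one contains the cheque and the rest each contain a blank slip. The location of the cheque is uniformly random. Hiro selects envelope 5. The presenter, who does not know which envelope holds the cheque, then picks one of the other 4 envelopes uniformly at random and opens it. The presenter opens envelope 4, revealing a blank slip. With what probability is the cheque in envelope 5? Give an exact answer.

Because the presenter chose which envelope to open without knowing where the cheque is, the choice is independent of the prize location. Learning that envelope 4 does not hold the cheque simply rules out that one location and leaves the remaining 4 envelopes still equally likely by symmetry.
So P(the cheque in envelope 5) = 1/4.

1/4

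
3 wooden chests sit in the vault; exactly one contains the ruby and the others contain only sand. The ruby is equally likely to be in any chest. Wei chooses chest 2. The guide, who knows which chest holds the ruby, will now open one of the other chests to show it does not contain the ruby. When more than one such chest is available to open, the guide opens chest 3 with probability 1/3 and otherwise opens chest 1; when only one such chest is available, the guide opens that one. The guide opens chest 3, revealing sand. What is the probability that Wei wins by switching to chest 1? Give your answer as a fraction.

Apply Bayes' rule, conditioning on where the ruby actually is.
If it is in chest 1 (prior 1/3): only chest 3 is available, probability 1; weight (1/3)·1 = 1/3.
If it is in chest 2 (prior 1/3): chest 3 is available, opened with probability 1/3; weight (1/3)·(1/3) = 1/9.
If it is in chest 3 (prior 1/3): the guide opened chest 3, so this case is ruled out; weight (1/3)·0 = 0.
The weights sum to 4/9.
So P(the ruby in chest 1 | the guide opened chest 3) = (1/3) / (4/9) = 3/4.

3/4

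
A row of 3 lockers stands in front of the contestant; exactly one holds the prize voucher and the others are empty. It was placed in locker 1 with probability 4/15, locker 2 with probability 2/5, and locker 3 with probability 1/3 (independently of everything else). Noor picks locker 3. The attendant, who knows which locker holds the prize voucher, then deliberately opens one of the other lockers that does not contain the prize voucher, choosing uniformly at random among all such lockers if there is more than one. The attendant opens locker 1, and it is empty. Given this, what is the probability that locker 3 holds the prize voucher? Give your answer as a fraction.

5/17

Consider each possible location of the prize voucher in turn.
If it is in locker 1 (prior 4/15): the attendant opened locker 1, so this case is ruled out; weight (4/15)·0 = 0.
If it is in locker 2 (prior 2/5): the attendant has no choice, probability 1; weight (2/5)·1 = 2/5.
If it is in locker 3 (prior 1/3): the attendant has 2 equally likely choices, so probability 1/2; weight (1/3)·(1/2) = 1/6.
The weights sum to 17/30.
So P(the prize voucher in locker 3 | the attendant opened locker 1) = (1/6) / (17/30) = 5/17.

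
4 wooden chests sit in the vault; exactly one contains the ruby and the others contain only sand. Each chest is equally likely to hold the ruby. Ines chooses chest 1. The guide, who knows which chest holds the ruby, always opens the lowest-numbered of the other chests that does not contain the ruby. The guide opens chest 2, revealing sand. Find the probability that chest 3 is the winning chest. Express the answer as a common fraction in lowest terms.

Apply Bayes' rule, conditioning on where the ruby actually is.
If it is in any of chests 1, 3, and 4 (prior 1/4 each): chest 2 is the lowest-numbered option available, probability 1; weight (1/4)·1 = 1/4 each.
If it is in chest 2 (prior 1/4): the guide opened chest 2, so this case is ruled out; weight (1/4)·0 = 0.
The weights sum to 3/4.
So P(the ruby in chest 3 | the guide opened chest 2) = (1/4) / (3/4) = 1/3.

1/3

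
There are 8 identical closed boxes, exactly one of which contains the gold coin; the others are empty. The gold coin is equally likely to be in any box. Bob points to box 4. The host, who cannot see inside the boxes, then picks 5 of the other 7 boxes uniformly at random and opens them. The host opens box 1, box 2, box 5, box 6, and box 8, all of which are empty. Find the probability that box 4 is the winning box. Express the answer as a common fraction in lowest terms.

Condition on the true location of the gold coin.
If it is in any of boxes 1, 2, 5, 6, and 8 (prior 1/8 each): that box was opened and seen not to hold the prize — ruled out; weight (1/8)·0 = 0 each.
If it is in any of boxes 3, 4, and 7 (prior 1/8 each): the host picks exactly this set with probability 1/21 regardless, and none is the prize; weight (1/8)·(1/21) = 1/168 each.
The weights sum to 1/56.
So P(the gold coin in box 4 | the host opened box 1, box 2, box 5, box 6, and box 8) = (1/168) / (1/56) = 1/3.

1/3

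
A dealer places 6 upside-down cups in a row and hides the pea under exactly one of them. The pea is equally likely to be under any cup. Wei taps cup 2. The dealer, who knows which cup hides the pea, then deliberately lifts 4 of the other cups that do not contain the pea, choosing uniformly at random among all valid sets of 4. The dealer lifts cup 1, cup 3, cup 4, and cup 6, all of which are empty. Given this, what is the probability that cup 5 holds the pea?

Condition on the true location of the pea.
If it is under any of cups 1, 3, 4, and 6 (prior 1/6 each): that cup was opened and seen not to hold the prize — ruled out; weight (1/6)·0 = 0 each.
If it is under cup 2 (prior 1/6): the dealer has 5 equally likely choices, so probability 1/5; weight (1/6)·(1/5) = 1/30.
If it is under cup 5 (prior 1/6): the dealer has no choice, probability 1; weight (1/6)·1 = 1/6.
The weights sum to 1/5.
So P(the pea under cup 5 | the dealer opened cup 1, cup 3, cup 4, and cup 6) = (1/6) / (1/5) = 5/6.

5/6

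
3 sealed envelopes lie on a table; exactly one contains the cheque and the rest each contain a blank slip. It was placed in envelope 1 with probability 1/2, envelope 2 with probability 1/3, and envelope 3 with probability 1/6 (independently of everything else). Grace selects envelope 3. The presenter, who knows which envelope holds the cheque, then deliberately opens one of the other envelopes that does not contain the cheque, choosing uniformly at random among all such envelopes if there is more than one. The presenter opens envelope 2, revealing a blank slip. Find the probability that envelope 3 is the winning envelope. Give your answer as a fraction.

Apply Bayes' rule, conditioning on where the cheque actually is.
If it is in envelope 1 (prior 1/2): the presenter has no choice, probability 1; weight (1/2)·1 = 1/2.
If it is in envelope 2 (prior 1/3): the presenter opened envelope 2, so this case is ruled out; weight (1/3)·0 = 0.
If it is in envelope 3 (prior 1/6): the presenter has 2 equally likely choices, so probability 1/2; weight (1/6)·(1/2) = 1/12.
The weights sum to 7/12.
So P(the cheque in envelope 3 | the presenter opened envelope 2) = (1/12) / (7/12) = 1/7.

1/7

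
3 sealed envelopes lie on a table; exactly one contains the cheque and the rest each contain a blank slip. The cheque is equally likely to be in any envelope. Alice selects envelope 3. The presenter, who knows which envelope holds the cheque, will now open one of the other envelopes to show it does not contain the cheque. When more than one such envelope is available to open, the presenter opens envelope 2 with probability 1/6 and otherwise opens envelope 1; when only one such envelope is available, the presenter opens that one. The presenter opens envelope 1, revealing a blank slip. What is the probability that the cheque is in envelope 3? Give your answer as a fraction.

Consider each possible location of the cheque in turn.
If it is in envelope 1 (prior 1/3): the presenter opened envelope 1, so this case is ruled out; weight (1/3)·0 = 0.
If it is in envelope 2 (prior 1/3): only envelope 1 is available, probability 1; weight (1/3)·1 = 1/3.
If it is in envelope 3 (prior 1/3): envelope 2 is available but not opened, probability 5/6; weight (1/3)·(5/6) = 5/18.
The weights sum to 11/18.
So P(the cheque in envelope 3 | the presenter opened envelope 1) = (5/18) / (11/18) = 5/11.

5/11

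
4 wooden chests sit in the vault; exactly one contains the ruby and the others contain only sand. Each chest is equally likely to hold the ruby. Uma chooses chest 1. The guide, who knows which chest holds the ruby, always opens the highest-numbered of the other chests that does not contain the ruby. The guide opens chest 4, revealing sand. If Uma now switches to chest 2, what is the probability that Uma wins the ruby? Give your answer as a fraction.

1/3

Condition on the true location of the ruby.
If it is in any of chests 1, 2, and 3 (prior 1/4 each): chest 4 is the highest-numbered option available, probability 1; weight (1/4)·1 = 1/4 each.
If it is in chest 4 (prior 1/4): the guide opened chest 4, so this case is ruled out; weight (1/4)·0 = 0.
The weights sum to 3/4.
So P(the ruby in chest 2 | the guide opened chest 4) = (1/4) / (3/4) = 1/3.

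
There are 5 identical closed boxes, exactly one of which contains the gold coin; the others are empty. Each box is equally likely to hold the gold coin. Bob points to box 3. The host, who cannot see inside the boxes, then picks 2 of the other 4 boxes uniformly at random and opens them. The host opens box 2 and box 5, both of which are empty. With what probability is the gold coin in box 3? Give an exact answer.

Consider each possible location of the gold coin in turn.
If it is in any of boxes 1, 3, and 4 (prior 1/5 each): the host picks exactly this set with probability 1/6 regardless, and none is the prize; weight (1/5)·(1/6) = 1/30 each.
If it is in either of boxes 2 and 5 (prior 1/5 each): that box was opened and seen not to hold the prize — ruled out; weight (1/5)·0 = 0 each.
The weights sum to 1/10.
So P(the gold coin in box 3 | the host opened box 2 and box 5) = (1/30) / (1/10) = 1/3.

1/3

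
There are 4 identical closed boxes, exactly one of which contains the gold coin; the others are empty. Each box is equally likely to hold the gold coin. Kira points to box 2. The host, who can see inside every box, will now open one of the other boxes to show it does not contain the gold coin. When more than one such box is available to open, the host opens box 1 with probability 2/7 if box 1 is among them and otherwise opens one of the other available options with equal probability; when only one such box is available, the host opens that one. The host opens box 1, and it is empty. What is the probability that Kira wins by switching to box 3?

Apply Bayes' rule, conditioning on where the gold coin actually is.
If it is in box 1 (prior 1/4): the host opened box 1, so this case is ruled out; weight (1/4)·0 = 0.
If it is in any of boxes 2, 3, and 4 (prior 1/4 each): box 1 is available, opened with probability 2/7; weight (1/4)·(2/7) = 1/14 each.
The weights sum to 3/14.
So P(the gold coin in box 3 | the host opened box 1) = (1/14) / (3/14) = 1/3.

1/3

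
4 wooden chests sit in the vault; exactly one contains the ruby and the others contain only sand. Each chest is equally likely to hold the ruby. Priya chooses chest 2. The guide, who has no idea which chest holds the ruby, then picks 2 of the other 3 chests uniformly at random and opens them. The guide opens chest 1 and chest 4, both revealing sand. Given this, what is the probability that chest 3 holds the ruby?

1/2

Because the guide chose which chests to open without knowing where the ruby is, the choice is independent of the prize location. Learning that none of the 2 opened chests holds the ruby simply rules out those 2 locations and leaves the remaining 2 chests still equally likely by symmetry.
So P(the ruby in chest 3) = 1/2.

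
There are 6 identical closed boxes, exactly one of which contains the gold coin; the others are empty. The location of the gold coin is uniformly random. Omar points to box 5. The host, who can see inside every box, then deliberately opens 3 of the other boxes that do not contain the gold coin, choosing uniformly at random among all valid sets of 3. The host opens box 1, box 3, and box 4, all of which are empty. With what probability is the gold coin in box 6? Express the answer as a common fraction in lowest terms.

5/12

Apply Bayes' rule, conditioning on where the gold coin actually is.
If it is in any of boxes 1, 3, and 4 (prior 1/6 each): that box was opened and seen not to hold the prize — ruled out; weight (1/6)·0 = 0 each.
If it is in either of boxes 2 and 6 (prior 1/6 each): the host has 4 equally likely choices, so probability 1/4; weight (1/6)·(1/4) = 1/24 each.
If it is in box 5 (prior 1/6): the host has 10 equally likely choices, so probability 1/10; weight (1/6)·(1/10) = 1/60.
The weights sum to 1/10.
So P(the gold coin in box 6 | the host opened box 1, box 3, and box 4) = (1/24) / (1/10) = 5/12.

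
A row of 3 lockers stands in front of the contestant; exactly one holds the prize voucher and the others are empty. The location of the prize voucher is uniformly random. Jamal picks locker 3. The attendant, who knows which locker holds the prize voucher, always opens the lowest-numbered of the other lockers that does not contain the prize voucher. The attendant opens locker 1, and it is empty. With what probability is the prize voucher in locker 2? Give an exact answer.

1/2

Consider each possible location of the prize voucher in turn.
If it is in locker 1 (prior 1/3): the attendant opened locker 1, so this case is ruled out; weight (1/3)·0 = 0.
If it is in either of lockers 2 and 3 (prior 1/3 each): locker 1 is the lowest-numbered option available, probability 1; weight (1/3)·1 = 1/3 each.
The weights sum to 2/3.
So P(the prize voucher in locker 2 | the attendant opened locker 1) = (1/3) / (2/3) = 1/2.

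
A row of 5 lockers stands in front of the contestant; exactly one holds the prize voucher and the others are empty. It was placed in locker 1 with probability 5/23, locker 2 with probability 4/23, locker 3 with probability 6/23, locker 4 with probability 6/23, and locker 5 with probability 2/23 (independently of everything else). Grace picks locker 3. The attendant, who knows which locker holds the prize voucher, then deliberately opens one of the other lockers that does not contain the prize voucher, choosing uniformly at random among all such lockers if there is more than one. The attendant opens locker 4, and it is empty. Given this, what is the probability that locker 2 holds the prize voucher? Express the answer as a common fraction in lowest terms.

8/31

Condition on the true location of the prize voucher.
If it is in locker 1 (prior 5/23): the attendant has 3 equally likely choices, so probability 1/3; weight (5/23)·(1/3) = 5/69.
If it is in locker 2 (prior 4/23): the attendant has 3 equally likely choices, so probability 1/3; weight (4/23)·(1/3) = 4/69.
If it is in locker 3 (prior 6/23): the attendant has 4 equally likely choices, so probability 1/4; weight (6/23)·(1/4) = 3/46.
If it is in locker 4 (prior 6/23): the attendant opened locker 4, so this case is ruled out; weight (6/23)·0 = 0.
If it is in locker 5 (prior 2/23): the attendant has 3 equally likely choices, so probability 1/3; weight (2/23)·(1/3) = 2/69.
The weights sum to 31/138.
So P(the prize voucher in locker 2 | the attendant opened locker 4) = (4/69) / (31/138) = 8/31.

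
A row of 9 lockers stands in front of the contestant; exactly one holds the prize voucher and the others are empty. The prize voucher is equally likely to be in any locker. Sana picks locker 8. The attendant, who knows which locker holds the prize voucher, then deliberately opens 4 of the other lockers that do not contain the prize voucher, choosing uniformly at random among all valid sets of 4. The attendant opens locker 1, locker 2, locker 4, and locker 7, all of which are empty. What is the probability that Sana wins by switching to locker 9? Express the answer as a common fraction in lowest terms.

Consider each possible location of the prize voucher in turn.
If it is in any of lockers 1, 2, 4, and 7 (prior 1/9 each): that locker was opened and seen not to hold the prize — ruled out; weight (1/9)·0 = 0 each.
If it is in any of lockers 3, 5, 6, and 9 (prior 1/9 each): the attendant has 35 equally likely choices, so probability 1/35; weight (1/9)·(1/35) = 1/315 each.
If it is in locker 8 (prior 1/9): the attendant has 70 equally likely choices, so probability 1/70; weight (1/9)·(1/70) = 1/630.
The weights sum to 1/70.
So P(the prize voucher in locker 9 | the attendant opened locker 1, locker 2, locker 4, and locker 7) = (1/315) / (1/70) = 2/9.

2/9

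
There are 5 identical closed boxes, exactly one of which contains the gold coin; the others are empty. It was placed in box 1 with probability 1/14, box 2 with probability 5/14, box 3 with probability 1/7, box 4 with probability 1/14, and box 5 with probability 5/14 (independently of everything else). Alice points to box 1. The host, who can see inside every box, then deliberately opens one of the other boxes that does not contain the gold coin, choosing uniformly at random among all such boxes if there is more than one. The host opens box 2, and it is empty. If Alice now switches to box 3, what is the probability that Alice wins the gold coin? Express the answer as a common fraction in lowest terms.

8/35

Condition on the true location of the gold coin.
If it is in box 1 (prior 1/14): the host has 4 equally likely choices, so probability 1/4; weight (1/14)·(1/4) = 1/56.
If it is in box 2 (prior 5/14): the host opened box 2, so this case is ruled out; weight (5/14)·0 = 0.
If it is in box 3 (prior 1/7): the host has 3 equally likely choices, so probability 1/3; weight (1/7)·(1/3) = 1/21.
If it is in box 4 (prior 1/14): the host has 3 equally likely choices, so probability 1/3; weight (1/14)·(1/3) = 1/42.
If it is in box 5 (prior 5/14): the host has 3 equally likely choices, so probability 1/3; weight (5/14)·(1/3) = 5/42.
The weights sum to 5/24.
So P(the gold coin in box 3 | the host opened box 2) = (1/21) / (5/24) = 8/35.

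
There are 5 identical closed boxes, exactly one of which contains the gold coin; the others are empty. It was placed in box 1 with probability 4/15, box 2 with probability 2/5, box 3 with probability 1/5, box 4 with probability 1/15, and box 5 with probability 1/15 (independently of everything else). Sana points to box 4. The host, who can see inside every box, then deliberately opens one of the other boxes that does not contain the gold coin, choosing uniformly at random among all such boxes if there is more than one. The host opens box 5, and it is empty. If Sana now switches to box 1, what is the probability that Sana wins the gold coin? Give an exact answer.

16/55

Consider each possible location of the gold coin in turn.
If it is in box 1 (prior 4/15): the host has 3 equally likely choices, so probability 1/3; weight (4/15)·(1/3) = 4/45.
If it is in box 2 (prior 2/5): the host has 3 equally likely choices, so probability 1/3; weight (2/5)·(1/3) = 2/15.
If it is in box 3 (prior 1/5): the host has 3 equally likely choices, so probability 1/3; weight (1/5)·(1/3) = 1/15.
If it is in box 4 (prior 1/15): the host has 4 equally likely choices, so probability 1/4; weight (1/15)·(1/4) = 1/60.
If it is in box 5 (prior 1/15): the host opened box 5, so this case is ruled out; weight (1/15)·0 = 0.
The weights sum to 11/36.
So P(the gold coin in box 1 | the host opened box 5) = (4/45) / (11/36) = 16/55.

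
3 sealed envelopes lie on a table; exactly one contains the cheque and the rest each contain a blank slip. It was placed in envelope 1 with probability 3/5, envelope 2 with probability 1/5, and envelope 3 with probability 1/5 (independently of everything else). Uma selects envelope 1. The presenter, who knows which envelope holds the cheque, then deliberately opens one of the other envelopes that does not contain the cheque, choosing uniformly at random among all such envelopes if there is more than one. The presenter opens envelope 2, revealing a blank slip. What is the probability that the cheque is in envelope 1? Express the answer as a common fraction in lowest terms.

3/5

Condition on the true location of the cheque.
If it is in envelope 1 (prior 3/5): the presenter has 2 equally likely choices, so probability 1/2; weight (3/5)·(1/2) = 3/10.
If it is in envelope 2 (prior 1/5): the presenter opened envelope 2, so this case is ruled out; weight (1/5)·0 = 0.
If it is in envelope 3 (prior 1/5): the presenter has no choice, probability 1; weight (1/5)·1 = 1/5.
The weights sum to 1/2.
So P(the cheque in envelope 1 | the presenter opened envelope 2) = (3/10) / (1/2) = 3/5.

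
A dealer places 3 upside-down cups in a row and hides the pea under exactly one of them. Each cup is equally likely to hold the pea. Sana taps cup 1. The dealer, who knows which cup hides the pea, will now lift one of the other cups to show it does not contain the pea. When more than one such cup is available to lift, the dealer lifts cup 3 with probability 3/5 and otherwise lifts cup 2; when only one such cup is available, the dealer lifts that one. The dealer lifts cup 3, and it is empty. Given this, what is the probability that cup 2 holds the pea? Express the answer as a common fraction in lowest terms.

Apply Bayes' rule, conditioning on where the pea actually is.
If it is under cup 1 (prior 1/3): cup 3 is available, opened with probability 3/5; weight (1/3)·(3/5) = 1/5.
If it is under cup 2 (prior 1/3): only cup 3 is available, probability 1; weight (1/3)·1 = 1/3.
If it is under cup 3 (prior 1/3): the dealer opened cup 3, so this case is ruled out; weight (1/3)·0 = 0.
The weights sum to 8/15.
So P(the pea under cup 2 | the dealer opened cup 3) = (1/3) / (8/15) = 5/8.

5/8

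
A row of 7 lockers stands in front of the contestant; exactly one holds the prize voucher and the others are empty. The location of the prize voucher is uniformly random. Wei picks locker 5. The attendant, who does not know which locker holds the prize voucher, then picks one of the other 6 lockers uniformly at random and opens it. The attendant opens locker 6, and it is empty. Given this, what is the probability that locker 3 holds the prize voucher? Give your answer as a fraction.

1/6

Because the attendant chose which locker to open without knowing where the prize voucher is, the choice is independent of the prize location. Learning that locker 6 does not hold the prize voucher simply rules out that one location and leaves the remaining 6 lockers still equally likely by symmetry.
So P(the prize voucher in locker 3) = 1/6.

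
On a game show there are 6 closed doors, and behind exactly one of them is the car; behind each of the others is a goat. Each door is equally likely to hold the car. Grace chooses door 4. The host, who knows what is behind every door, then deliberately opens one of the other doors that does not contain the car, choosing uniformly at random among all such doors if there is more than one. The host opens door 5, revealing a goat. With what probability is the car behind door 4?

Apply Bayes' rule, conditioning on where the car actually is.
If it is behind any of doors 1, 2, 3, and 6 (prior 1/6 each): the host has 4 equally likely choices, so probability 1/4; weight (1/6)·(1/4) = 1/24 each.
If it is behind door 4 (prior 1/6): the host has 5 equally likely choices, so probability 1/5; weight (1/6)·(1/5) = 1/30.
If it is behind door 5 (prior 1/6): the host opened door 5, so this case is ruled out; weight (1/6)·0 = 0.
The weights sum to 1/5.
So P(the car behind door 4 | the host opened door 5) = (1/30) / (1/5) = 1/6.

1/6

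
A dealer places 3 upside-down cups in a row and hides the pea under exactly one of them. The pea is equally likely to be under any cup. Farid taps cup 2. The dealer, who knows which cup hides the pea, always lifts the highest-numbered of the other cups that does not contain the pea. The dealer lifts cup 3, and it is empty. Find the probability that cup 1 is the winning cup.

Condition on the true location of the pea.
If it is under either of cups 1 and 2 (prior 1/3 each): cup 3 is the highest-numbered option available, probability 1; weight (1/3)·1 = 1/3 each.
If it is under cup 3 (prior 1/3): the dealer opened cup 3, so this case is ruled out; weight (1/3)·0 = 0.
The weights sum to 2/3.
So P(the pea under cup 1 | the dealer opened cup 3) = (1/3) / (2/3) = 1/2.

1/2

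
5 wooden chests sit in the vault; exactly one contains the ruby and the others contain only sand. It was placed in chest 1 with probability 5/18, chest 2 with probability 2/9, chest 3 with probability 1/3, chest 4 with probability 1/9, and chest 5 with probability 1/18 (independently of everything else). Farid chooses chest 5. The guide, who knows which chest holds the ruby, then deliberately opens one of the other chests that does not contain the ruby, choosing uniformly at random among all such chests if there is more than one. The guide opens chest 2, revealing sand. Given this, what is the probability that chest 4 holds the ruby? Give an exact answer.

Condition on the true location of the ruby.
If it is in chest 1 (prior 5/18): the guide has 3 equally likely choices, so probability 1/3; weight (5/18)·(1/3) = 5/54.
If it is in chest 2 (prior 2/9): the guide opened chest 2, so this case is ruled out; weight (2/9)·0 = 0.
If it is in chest 3 (prior 1/3): the guide has 3 equally likely choices, so probability 1/3; weight (1/3)·(1/3) = 1/9.
If it is in chest 4 (prior 1/9): the guide has 3 equally likely choices, so probability 1/3; weight (1/9)·(1/3) = 1/27.
If it is in chest 5 (prior 1/18): the guide has 4 equally likely choices, so probability 1/4; weight (1/18)·(1/4) = 1/72.
The weights sum to 55/216.
So P(the ruby in chest 4 | the guide opened chest 2) = (1/27) / (55/216) = 8/55.

8/55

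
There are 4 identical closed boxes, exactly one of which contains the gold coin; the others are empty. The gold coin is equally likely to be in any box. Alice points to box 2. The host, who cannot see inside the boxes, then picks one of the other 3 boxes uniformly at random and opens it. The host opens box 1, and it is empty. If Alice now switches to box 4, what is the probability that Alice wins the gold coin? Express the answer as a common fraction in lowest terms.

1/3

Condition on the true location of the gold coin.
If it is in box 1 (prior 1/4): the host opened box 1, so this case is ruled out; weight (1/4)·0 = 0.
If it is in any of boxes 2, 3, and 4 (prior 1/4 each): the host picks box 1 with probability 1/3 regardless, and it is not the prize; weight (1/4)·(1/3) = 1/12 each.
The weights sum to 1/4.
So P(the gold coin in box 4 | the host opened box 1) = (1/12) / (1/4) = 1/3.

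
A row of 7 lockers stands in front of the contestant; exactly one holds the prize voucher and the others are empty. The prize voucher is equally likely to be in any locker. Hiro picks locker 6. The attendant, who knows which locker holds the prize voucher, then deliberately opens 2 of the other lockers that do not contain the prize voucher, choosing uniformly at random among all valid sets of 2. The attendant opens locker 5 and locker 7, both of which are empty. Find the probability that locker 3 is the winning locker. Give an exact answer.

3/14

Consider each possible location of the prize voucher in turn.
If it is in any of lockers 1, 2, 3, and 4 (prior 1/7 each): the attendant has 10 equally likely choices, so probability 1/10; weight (1/7)·(1/10) = 1/70 each.
If it is in either of lockers 5 and 7 (prior 1/7 each): that locker was opened and seen not to hold the prize — ruled out; weight (1/7)·0 = 0 each.
If it is in locker 6 (prior 1/7): the attendant has 15 equally likely choices, so probability 1/15; weight (1/7)·(1/15) = 1/105.
The weights sum to 1/15.
So P(the prize voucher in locker 3 | the attendant opened locker 5 and locker 7) = (1/70) / (1/15) = 3/14.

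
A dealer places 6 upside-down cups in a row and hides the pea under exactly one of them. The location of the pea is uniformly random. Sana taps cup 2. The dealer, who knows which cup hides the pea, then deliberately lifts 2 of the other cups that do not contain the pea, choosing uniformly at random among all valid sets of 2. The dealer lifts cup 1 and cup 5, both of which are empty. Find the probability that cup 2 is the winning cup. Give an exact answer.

Condition on the true location of the pea.
If it is under either of cups 1 and 5 (prior 1/6 each): that cup was opened and seen not to hold the prize — ruled out; weight (1/6)·0 = 0 each.
If it is under cup 2 (prior 1/6): the dealer has 10 equally likely choices, so probability 1/10; weight (1/6)·(1/10) = 1/60.
If it is under any of cups 3, 4, and 6 (prior 1/6 each): the dealer has 6 equally likely choices, so probability 1/6; weight (1/6)·(1/6) = 1/36 each.
The weights sum to 1/10.
So P(the pea under cup 2 | the dealer opened cup 1 and cup 5) = (1/60) / (1/10) = 1/6.

1/6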